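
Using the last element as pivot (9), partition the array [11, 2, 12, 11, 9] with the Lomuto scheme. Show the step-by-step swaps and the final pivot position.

Lomuto partition with pivot = 9:

Initial array: [11, 2, 12, 11, 9]

arr[0]=11 > 9: no swap
arr[1]=2 <= 9: swap with position 0, array becomes [2, 11, 12, 11, 9]
arr[2]=12 > 9: no swap
arr[3]=11 > 9: no swap

Place pivot at position 1: [2, 9, 12, 11, 11]
Pivot position: 1

After partitioning with pivot 9, the array becomes [2, 9, 12, 11, 11]. The pivot is placed at index 1. All elements to the left of the pivot are <= 9, and all elements to the right are > 9.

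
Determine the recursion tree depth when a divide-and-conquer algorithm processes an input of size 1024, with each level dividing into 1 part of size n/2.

For divide and conquer with division factor 2:

Problem sizes at each level:
Level 0: 1024
Level 1: 512
Level 2: 256
Level 3: 128
Level 4: 64
Level 5: 32
Level 6: 16
Level 7: 8
Level 8: 4
Level 9: 2
Level 10: 1

The root is level 0 and the size-1 base case is level 10 (the tree spans levels 0 through 10, i.e. 11 levels counting the root), so the depth is the number of divisions: log_2(1024) = 10

The recursion tree depth is log_2(1024) = 10. At each level, the problem size is divided by 2, so it takes 10 divisions to reduce to a base case of size 1. The algorithm makes 1 recursive call at each level.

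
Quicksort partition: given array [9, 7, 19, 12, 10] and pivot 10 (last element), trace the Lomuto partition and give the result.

Lomuto partition with pivot = 10:

Initial array: [9, 7, 19, 12, 10]

arr[0]=9 <= 10: swap with position 0, array becomes [9, 7, 19, 12, 10]
arr[1]=7 <= 10: swap with position 1, array becomes [9, 7, 19, 12, 10]
arr[2]=19 > 10: no swap
arr[3]=12 > 10: no swap

Place pivot at position 2: [9, 7, 10, 12, 19]
Pivot position: 2

After partitioning with pivot 10, the array becomes [9, 7, 10, 12, 19]. The pivot is placed at index 2. All elements to the left of the pivot are <= 10, and all elements to the right are > 10.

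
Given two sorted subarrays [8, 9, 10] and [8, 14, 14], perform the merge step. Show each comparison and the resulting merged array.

Merging process:

Compare 8 vs 8: take 8 from left. Merged: [8]
Compare 9 vs 8: take 8 from right. Merged: [8, 8]
Compare 9 vs 14: take 9 from left. Merged: [8, 8, 9]
Compare 10 vs 14: take 10 from left. Merged: [8, 8, 9, 10]
Append remaining from right: [14, 14]. Merged: [8, 8, 9, 10, 14, 14]

Final merged array: [8, 8, 9, 10, 14, 14]
Total comparisons: 4

The merged array is [8, 8, 9, 10, 14, 14], requiring 4 comparisons. The merge step runs in O(n) time where n is the total number of elements.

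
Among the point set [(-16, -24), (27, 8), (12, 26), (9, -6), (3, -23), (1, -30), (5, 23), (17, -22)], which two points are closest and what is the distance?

Computing all pairwise distances among 8 points:

d((-16, -24), (27, 8)) = 53.6004
d((-16, -24), (12, 26)) = 57.3062
d((-16, -24), (9, -6)) = 30.8058
d((-16, -24), (3, -23)) = 19.0263
d((-16, -24), (1, -30)) = 18.0278
d((-16, -24), (5, 23)) = 51.4782
d((-16, -24), (17, -22)) = 33.0606
d((27, 8), (12, 26)) = 23.4307
d((27, 8), (9, -6)) = 22.8035
d((27, 8), (3, -23)) = 39.2046
d((27, 8), (1, -30)) = 46.0435
d((27, 8), (5, 23)) = 26.6271
d((27, 8), (17, -22)) = 31.6228
d((12, 26), (9, -6)) = 32.1403
d((12, 26), (3, -23)) = 49.8197
d((12, 26), (1, -30)) = 57.0701
d((12, 26), (5, 23)) = 7.6158
d((12, 26), (17, -22)) = 48.2597
d((9, -6), (3, -23)) = 18.0278
d((9, -6), (1, -30)) = 25.2982
d((9, -6), (5, 23)) = 29.2746
d((9, -6), (17, -22)) = 17.8885
d((3, -23), (1, -30)) = 7.2801 <-- minimum
d((3, -23), (5, 23)) = 46.0435
d((3, -23), (17, -22)) = 14.0357
d((1, -30), (5, 23)) = 53.1507
d((1, -30), (17, -22)) = 17.8885
d((5, 23), (17, -22)) = 46.5725

Closest pair: (3, -23) and (1, -30) with distance 7.2801

The closest pair is (3, -23) and (1, -30) with Euclidean distance 7.2801. For 8 points, brute-force pairwise comparison is shown above. For large n, the divide-and-conquer algorithm (sort by x, recurse on halves, check the dividing strip) achieves O(n log n).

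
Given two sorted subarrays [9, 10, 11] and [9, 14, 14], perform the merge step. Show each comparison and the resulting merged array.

Merging process:

Compare 9 vs 9: take 9 from left. Merged: [9]
Compare 10 vs 9: take 9 from right. Merged: [9, 9]
Compare 10 vs 14: take 10 from left. Merged: [9, 9, 10]
Compare 11 vs 14: take 11 from left. Merged: [9, 9, 10, 11]
Append remaining from right: [14, 14]. Merged: [9, 9, 10, 11, 14, 14]

Final merged array: [9, 9, 10, 11, 14, 14]
Total comparisons: 4

The merged array is [9, 9, 10, 11, 14, 14], requiring 4 comparisons. The merge step runs in O(n) time where n is the total number of elements.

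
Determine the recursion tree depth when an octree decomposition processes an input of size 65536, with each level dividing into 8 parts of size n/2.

For divide and conquer with division factor 2:

Problem sizes at each level:
Level 0: 65536
Level 1: 32768
Level 2: 16384
Level 3: 8192
Level 4: 4096
Level 5: 2048
Level 6: 1024
Level 7: 512
Level 8: 256
Level 9: 128
Level 10: 64
Level 11: 32
Level 12: 16
Level 13: 8
Level 14: 4
Level 15: 2
Level 16: 1

The root is level 0 and the size-1 base case is level 16 (the tree spans levels 0 through 16, i.e. 17 levels counting the root), so the depth is the number of divisions: log_2(65536) = 16

The recursion tree depth is log_2(65536) = 16. At each level, the problem size is divided by 2, so it takes 16 divisions to reduce to a base case of size 1. The algorithm makes 8 recursive calls at each level.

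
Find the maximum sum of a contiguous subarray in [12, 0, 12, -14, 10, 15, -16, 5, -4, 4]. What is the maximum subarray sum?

Using Kadane's algorithm on [12, 0, 12, -14, 10, 15, -16, 5, -4, 4]:

Scanning through the array:
Position 1 (value 0): max_ending_here = 12, max_so_far = 12
Position 2 (value 12): max_ending_here = 24, max_so_far = 24
Position 3 (value -14): max_ending_here = 10, max_so_far = 24
Position 4 (value 10): max_ending_here = 20, max_so_far = 24
Position 5 (value 15): max_ending_here = 35, max_so_far = 35
Position 6 (value -16): max_ending_here = 19, max_so_far = 35
Position 7 (value 5): max_ending_here = 24, max_so_far = 35
Position 8 (value -4): max_ending_here = 20, max_so_far = 35
Position 9 (value 4): max_ending_here = 24, max_so_far = 35

Maximum subarray: [12, 0, 12, -14, 10, 15]
Maximum sum: 35

The maximum subarray is [12, 0, 12, -14, 10, 15] with sum 35. This subarray runs from index 0 to index 5.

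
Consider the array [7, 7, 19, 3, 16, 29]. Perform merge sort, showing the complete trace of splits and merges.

Merge sort trace:

Split: [7, 7, 19, 3, 16, 29] -> [7, 7, 19] and [3, 16, 29]
  Split: [7, 7, 19] -> [7] and [7, 19]
    Split: [7, 19] -> [7] and [19]
    Merge: [7] + [19] -> [7, 19]
  Merge: [7] + [7, 19] -> [7, 7, 19]
  Split: [3, 16, 29] -> [3] and [16, 29]
    Split: [16, 29] -> [16] and [29]
    Merge: [16] + [29] -> [16, 29]
  Merge: [3] + [16, 29] -> [3, 16, 29]
Merge: [7, 7, 19] + [3, 16, 29] -> [3, 7, 7, 16, 19, 29]

Final sorted array: [3, 7, 7, 16, 19, 29]

The merge sort proceeds by recursively splitting the array and merging sorted halves.
After all merges, the sorted array is [3, 7, 7, 16, 19, 29].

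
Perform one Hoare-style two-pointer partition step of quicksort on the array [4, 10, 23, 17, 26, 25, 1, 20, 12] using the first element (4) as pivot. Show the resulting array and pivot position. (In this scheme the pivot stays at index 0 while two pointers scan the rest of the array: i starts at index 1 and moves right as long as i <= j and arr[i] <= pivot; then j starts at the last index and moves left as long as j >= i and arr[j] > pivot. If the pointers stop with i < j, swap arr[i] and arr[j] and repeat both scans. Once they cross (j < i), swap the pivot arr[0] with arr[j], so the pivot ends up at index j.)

Hoare-style two-pointer partition with pivot = 4:

Initial array: [4, 10, 23, 17, 26, 25, 1, 20, 12]

Pointers start at i = 1, j = 8.
i stops at index 1 (arr[1]=10 > 4), j stops at index 6 (arr[6]=1 <= 4): swap arr[1] and arr[6], array becomes [4, 1, 23, 17, 26, 25, 10, 20, 12]
i ends at 2, j ends at 1: the pointers have crossed (j < i), so scanning stops.

Swap pivot arr[0] with arr[1] to place pivot at position 1: [1, 4, 23, 17, 26, 25, 10, 20, 12]
Pivot position: 1

After partitioning with pivot 4, the array becomes [1, 4, 23, 17, 26, 25, 10, 20, 12]. The pivot is placed at index 1. All elements to the left of the pivot are <= 4, and all elements to the right are > 4.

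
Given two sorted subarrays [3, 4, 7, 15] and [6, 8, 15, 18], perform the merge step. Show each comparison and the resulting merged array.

Merging process:

Compare 3 vs 6: take 3 from left. Merged: [3]
Compare 4 vs 6: take 4 from left. Merged: [3, 4]
Compare 7 vs 6: take 6 from right. Merged: [3, 4, 6]
Compare 7 vs 8: take 7 from left. Merged: [3, 4, 6, 7]
Compare 15 vs 8: take 8 from right. Merged: [3, 4, 6, 7, 8]
Compare 15 vs 15: take 15 from left. Merged: [3, 4, 6, 7, 8, 15]
Append remaining from right: [15, 18]. Merged: [3, 4, 6, 7, 8, 15, 15, 18]

Final merged array: [3, 4, 6, 7, 8, 15, 15, 18]
Total comparisons: 6

The merged array is [3, 4, 6, 7, 8, 15, 15, 18], requiring 6 comparisons. The merge step runs in O(n) time where n is the total number of elements.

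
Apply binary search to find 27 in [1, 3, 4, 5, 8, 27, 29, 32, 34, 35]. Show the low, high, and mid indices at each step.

Binary search for 27 in [1, 3, 4, 5, 8, 27, 29, 32, 34, 35]:

lo=0, hi=9, mid=4, arr[mid]=8 -> 8 < 27, search right half
lo=5, hi=9, mid=7, arr[mid]=32 -> 32 > 27, search left half
lo=5, hi=6, mid=5, arr[mid]=27 -> Found target at index 5!

Binary search finds 27 at index 5 after 3 comparisons. The search repeatedly halves the search space by comparing with the middle element.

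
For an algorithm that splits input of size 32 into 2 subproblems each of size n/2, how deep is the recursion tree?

For divide and conquer with division factor 2:

Problem sizes at each level:
Level 0: 32
Level 1: 16
Level 2: 8
Level 3: 4
Level 4: 2
Level 5: 1

The root is level 0 and the size-1 base case is level 5 (the tree spans levels 0 through 5, i.e. 6 levels counting the root), so the depth is the number of divisions: log_2(32) = 5

The recursion tree depth is log_2(32) = 5. At each level, the problem size is divided by 2, so it takes 5 divisions to reduce to a base case of size 1. The algorithm makes 2 recursive calls at each level.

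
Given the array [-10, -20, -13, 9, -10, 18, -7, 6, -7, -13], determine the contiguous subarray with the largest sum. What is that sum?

Using Kadane's algorithm on [-10, -20, -13, 9, -10, 18, -7, 6, -7, -13]:

Scanning through the array:
Position 1 (value -20): max_ending_here = -20, max_so_far = -10
Position 2 (value -13): max_ending_here = -13, max_so_far = -10
Position 3 (value 9): max_ending_here = 9, max_so_far = 9
Position 4 (value -10): max_ending_here = -1, max_so_far = 9
Position 5 (value 18): max_ending_here = 18, max_so_far = 18
Position 6 (value -7): max_ending_here = 11, max_so_far = 18
Position 7 (value 6): max_ending_here = 17, max_so_far = 18
Position 8 (value -7): max_ending_here = 10, max_so_far = 18
Position 9 (value -13): max_ending_here = -3, max_so_far = 18

Maximum subarray: [18]
Maximum sum: 18

The maximum subarray is [18] with sum 18. This subarray runs from index 5 to index 5.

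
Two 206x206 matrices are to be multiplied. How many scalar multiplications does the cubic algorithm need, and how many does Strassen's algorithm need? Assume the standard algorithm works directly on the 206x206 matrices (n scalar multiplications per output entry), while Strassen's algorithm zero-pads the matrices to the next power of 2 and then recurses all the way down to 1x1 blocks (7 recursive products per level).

Matrix multiplication for 206x206 matrices:

Strassen's algorithm requires power-of-2 dimensions. Pad 206x206 to 256x256 (next power of 2).

Standard algorithm: 206^3 = 8741816 multiplications
Strassen's algorithm: 7^(log2(256)) = 7^8 = 5764801 multiplications
Savings: 8741816 - 5764801 = 2977015 multiplications

Standard: 8741816 multiplications (206^3). Strassen: 5764801 multiplications (7^8, after padding to 256x256). Strassen reduces 8 recursive multiplications to 7 at each level.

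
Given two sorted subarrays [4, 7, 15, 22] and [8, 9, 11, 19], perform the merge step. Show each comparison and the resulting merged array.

Merging process:

Compare 4 vs 8: take 4 from left. Merged: [4]
Compare 7 vs 8: take 7 from left. Merged: [4, 7]
Compare 15 vs 8: take 8 from right. Merged: [4, 7, 8]
Compare 15 vs 9: take 9 from right. Merged: [4, 7, 8, 9]
Compare 15 vs 11: take 11 from right. Merged: [4, 7, 8, 9, 11]
Compare 15 vs 19: take 15 from left. Merged: [4, 7, 8, 9, 11, 15]
Compare 22 vs 19: take 19 from right. Merged: [4, 7, 8, 9, 11, 15, 19]
Append remaining from left: [22]. Merged: [4, 7, 8, 9, 11, 15, 19, 22]

Final merged array: [4, 7, 8, 9, 11, 15, 19, 22]
Total comparisons: 7

The merged array is [4, 7, 8, 9, 11, 15, 19, 22], requiring 7 comparisons. The merge step runs in O(n) time where n is the total number of elements.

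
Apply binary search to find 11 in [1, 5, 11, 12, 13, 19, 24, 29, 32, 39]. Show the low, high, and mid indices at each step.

Binary search for 11 in [1, 5, 11, 12, 13, 19, 24, 29, 32, 39]:

lo=0, hi=9, mid=4, arr[mid]=13 -> 13 > 11, search left half
lo=0, hi=3, mid=1, arr[mid]=5 -> 5 < 11, search right half
lo=2, hi=3, mid=2, arr[mid]=11 -> Found target at index 2!

Binary search finds 11 at index 2 after 3 comparisons. The search repeatedly halves the search space by comparing with the middle element.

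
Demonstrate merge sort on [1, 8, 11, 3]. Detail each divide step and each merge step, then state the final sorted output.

Merge sort trace:

Split: [1, 8, 11, 3] -> [1, 8] and [11, 3]
  Split: [1, 8] -> [1] and [8]
  Merge: [1] + [8] -> [1, 8]
  Split: [11, 3] -> [11] and [3]
  Merge: [11] + [3] -> [3, 11]
Merge: [1, 8] + [3, 11] -> [1, 3, 8, 11]

Final sorted array: [1, 3, 8, 11]

The merge sort proceeds by recursively splitting the array and merging sorted halves.
After all merges, the sorted array is [1, 3, 8, 11].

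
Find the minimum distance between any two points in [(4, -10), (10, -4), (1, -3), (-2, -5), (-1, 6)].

Computing all pairwise distances among 5 points:

d((4, -10), (10, -4)) = 8.4853
d((4, -10), (1, -3)) = 7.6158
d((4, -10), (-2, -5)) = 7.8102
d((4, -10), (-1, 6)) = 16.7631
d((10, -4), (1, -3)) = 9.0554
d((10, -4), (-2, -5)) = 12.0416
d((10, -4), (-1, 6)) = 14.8661
d((1, -3), (-2, -5)) = 3.6056 <-- minimum
d((1, -3), (-1, 6)) = 9.2195
d((-2, -5), (-1, 6)) = 11.0454

Closest pair: (1, -3) and (-2, -5) with distance 3.6056

The closest pair is (1, -3) and (-2, -5) with Euclidean distance 3.6056. For 5 points, brute-force pairwise comparison is shown above. For large n, the divide-and-conquer algorithm (sort by x, recurse on halves, check the dividing strip) achieves O(n log n).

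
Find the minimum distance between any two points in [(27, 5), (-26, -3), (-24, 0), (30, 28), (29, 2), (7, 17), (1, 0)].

Computing all pairwise distances among 7 points:

d((27, 5), (-26, -3)) = 53.6004
d((27, 5), (-24, 0)) = 51.2445
d((27, 5), (30, 28)) = 23.1948
d((27, 5), (29, 2)) = 3.6056 <-- minimum
d((27, 5), (7, 17)) = 23.3238
d((27, 5), (1, 0)) = 26.4764
d((-26, -3), (-24, 0)) = 3.6056 <-- minimum
d((-26, -3), (30, 28)) = 64.0078
d((-26, -3), (29, 2)) = 55.2268
d((-26, -3), (7, 17)) = 38.5876
d((-26, -3), (1, 0)) = 27.1662
d((-24, 0), (30, 28)) = 60.8276
d((-24, 0), (29, 2)) = 53.0377
d((-24, 0), (7, 17)) = 35.3553
d((-24, 0), (1, 0)) = 25.0
d((30, 28), (29, 2)) = 26.0192
d((30, 28), (7, 17)) = 25.4951
d((30, 28), (1, 0)) = 40.3113
d((29, 2), (7, 17)) = 26.6271
d((29, 2), (1, 0)) = 28.0713
d((7, 17), (1, 0)) = 18.0278

Minimum distance: 3.6056 (tie among 2 pairs: (27, 5) and (29, 2); (-26, -3) and (-24, 0))

The minimum Euclidean distance is 3.6056. There is a tie: 2 pairs achieve this minimum — (27, 5) and (29, 2); (-26, -3) and (-24, 0). Any of these is a valid closest pair. For 7 points, brute-force pairwise comparison is shown above. For large n, the divide-and-conquer algorithm (sort by x, recurse on halves, check the dividing strip) achieves O(n log n).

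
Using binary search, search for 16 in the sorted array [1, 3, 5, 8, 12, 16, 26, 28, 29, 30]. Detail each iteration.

Binary search for 16 in [1, 3, 5, 8, 12, 16, 26, 28, 29, 30]:

lo=0, hi=9, mid=4, arr[mid]=12 -> 12 < 16, search right half
lo=5, hi=9, mid=7, arr[mid]=28 -> 28 > 16, search left half
lo=5, hi=6, mid=5, arr[mid]=16 -> Found target at index 5!

Binary search finds 16 at index 5 after 3 comparisons. The search repeatedly halves the search space by comparing with the middle element.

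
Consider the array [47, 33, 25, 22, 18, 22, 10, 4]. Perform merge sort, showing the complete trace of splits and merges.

Merge sort trace:

Split: [47, 33, 25, 22, 18, 22, 10, 4] -> [47, 33, 25, 22] and [18, 22, 10, 4]
  Split: [47, 33, 25, 22] -> [47, 33] and [25, 22]
    Split: [47, 33] -> [47] and [33]
    Merge: [47] + [33] -> [33, 47]
    Split: [25, 22] -> [25] and [22]
    Merge: [25] + [22] -> [22, 25]
  Merge: [33, 47] + [22, 25] -> [22, 25, 33, 47]
  Split: [18, 22, 10, 4] -> [18, 22] and [10, 4]
    Split: [18, 22] -> [18] and [22]
    Merge: [18] + [22] -> [18, 22]
    Split: [10, 4] -> [10] and [4]
    Merge: [10] + [4] -> [4, 10]
  Merge: [18, 22] + [4, 10] -> [4, 10, 18, 22]
Merge: [22, 25, 33, 47] + [4, 10, 18, 22] -> [4, 10, 18, 22, 22, 25, 33, 47]

Final sorted array: [4, 10, 18, 22, 22, 25, 33, 47]

The merge sort proceeds by recursively splitting the array and merging sorted halves.
After all merges, the sorted array is [4, 10, 18, 22, 22, 25, 33, 47].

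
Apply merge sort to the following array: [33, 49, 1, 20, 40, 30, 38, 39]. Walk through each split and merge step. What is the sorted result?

Merge sort trace:

Split: [33, 49, 1, 20, 40, 30, 38, 39] -> [33, 49, 1, 20] and [40, 30, 38, 39]
  Split: [33, 49, 1, 20] -> [33, 49] and [1, 20]
    Split: [33, 49] -> [33] and [49]
    Merge: [33] + [49] -> [33, 49]
    Split: [1, 20] -> [1] and [20]
    Merge: [1] + [20] -> [1, 20]
  Merge: [33, 49] + [1, 20] -> [1, 20, 33, 49]
  Split: [40, 30, 38, 39] -> [40, 30] and [38, 39]
    Split: [40, 30] -> [40] and [30]
    Merge: [40] + [30] -> [30, 40]
    Split: [38, 39] -> [38] and [39]
    Merge: [38] + [39] -> [38, 39]
  Merge: [30, 40] + [38, 39] -> [30, 38, 39, 40]
Merge: [1, 20, 33, 49] + [30, 38, 39, 40] -> [1, 20, 30, 33, 38, 39, 40, 49]

Final sorted array: [1, 20, 30, 33, 38, 39, 40, 49]

The merge sort proceeds by recursively splitting the array and merging sorted halves.
After all merges, the sorted array is [1, 20, 30, 33, 38, 39, 40, 49].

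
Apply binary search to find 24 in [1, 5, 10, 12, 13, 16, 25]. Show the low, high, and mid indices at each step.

Binary search for 24 in [1, 5, 10, 12, 13, 16, 25]:

lo=0, hi=6, mid=3, arr[mid]=12 -> 12 < 24, search right half
lo=4, hi=6, mid=5, arr[mid]=16 -> 16 < 24, search right half
lo=6, hi=6, mid=6, arr[mid]=25 -> 25 > 24, search left half
lo=6 > hi=5, target 24 not found

Binary search determines that 24 is not in the array after 3 comparisons. The search space was exhausted without finding the target.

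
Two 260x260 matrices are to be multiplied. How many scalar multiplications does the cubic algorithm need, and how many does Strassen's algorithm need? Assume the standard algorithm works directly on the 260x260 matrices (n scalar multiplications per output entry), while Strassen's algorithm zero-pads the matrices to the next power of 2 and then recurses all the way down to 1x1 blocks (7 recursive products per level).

Matrix multiplication for 260x260 matrices:

Strassen's algorithm requires power-of-2 dimensions. Pad 260x260 to 512x512 (next power of 2).

Standard algorithm: 260^3 = 17576000 multiplications
Strassen's algorithm: 7^(log2(512)) = 7^9 = 40353607 multiplications
Difference: 17576000 - 40353607 = -22777607 (Strassen uses MORE here due to padding overhead — for small or just-over-power-of-2 n, padding can outweigh the per-level savings)

Standard: 17576000 multiplications (260^3). Strassen: 40353607 multiplications (7^9, after padding to 512x512). Strassen reduces 8 recursive multiplications to 7 at each level.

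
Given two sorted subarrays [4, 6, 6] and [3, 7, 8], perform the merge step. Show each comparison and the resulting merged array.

Merging process:

Compare 4 vs 3: take 3 from right. Merged: [3]
Compare 4 vs 7: take 4 from left. Merged: [3, 4]
Compare 6 vs 7: take 6 from left. Merged: [3, 4, 6]
Compare 6 vs 7: take 6 from left. Merged: [3, 4, 6, 6]
Append remaining from right: [7, 8]. Merged: [3, 4, 6, 6, 7, 8]

Final merged array: [3, 4, 6, 6, 7, 8]
Total comparisons: 4

The merged array is [3, 4, 6, 6, 7, 8], requiring 4 comparisons. The merge step runs in O(n) time where n is the total number of elements.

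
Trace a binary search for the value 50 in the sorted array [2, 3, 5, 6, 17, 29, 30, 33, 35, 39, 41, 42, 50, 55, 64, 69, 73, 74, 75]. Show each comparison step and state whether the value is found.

Binary search for 50 in [2, 3, 5, 6, 17, 29, 30, 33, 35, 39, 41, 42, 50, 55, 64, 69, 73, 74, 75]:

lo=0, hi=18, mid=9, arr[mid]=39 -> 39 < 50, search right half
lo=10, hi=18, mid=14, arr[mid]=64 -> 64 > 50, search left half
lo=10, hi=13, mid=11, arr[mid]=42 -> 42 < 50, search right half
lo=12, hi=13, mid=12, arr[mid]=50 -> Found target at index 12!

Binary search finds 50 at index 12 after 4 comparisons. The search repeatedly halves the search space by comparing with the middle element.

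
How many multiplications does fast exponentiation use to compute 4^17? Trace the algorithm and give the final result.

Computing 4^17 by squaring (build up from 4^1; each line after the first costs one multiplication):

4^1 = 4
4^2 = (4^1)^2 = 4^2 = 16
4^4 = (4^2)^2 = 16^2 = 256
4^8 = (4^4)^2 = 256^2 = 65536
4^16 = (4^8)^2 = 65536^2 = 4294967296
4^17 = 4 * 4^16 = 4 * 4294967296 = 17179869184

Result: 17179869184
Multiplications needed: 5 (5 lines after 4^1)

4^17 = 17179869184. Using exponentiation by squaring, this requires 5 multiplications. The key idea: if the exponent is even, square the half-power; if odd, multiply by the base once.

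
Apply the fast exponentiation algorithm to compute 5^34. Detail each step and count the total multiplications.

Computing 5^34 by squaring (build up from 5^1; each line after the first costs one multiplication):

5^1 = 5
5^2 = (5^1)^2 = 5^2 = 25
5^4 = (5^2)^2 = 25^2 = 625
5^8 = (5^4)^2 = 625^2 = 390625
5^16 = (5^8)^2 = 390625^2 = 152587890625
5^17 = 5 * 5^16 = 5 * 152587890625 = 762939453125
5^34 = (5^17)^2 = 762939453125^2 = 582076609134674072265625

Result: 582076609134674072265625
Multiplications needed: 6 (6 lines after 5^1)

5^34 = 582076609134674072265625. Using exponentiation by squaring, this requires 6 multiplications. The key idea: if the exponent is even, square the half-power; if odd, multiply by the base once.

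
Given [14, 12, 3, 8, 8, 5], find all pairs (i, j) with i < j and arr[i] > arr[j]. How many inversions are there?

Finding inversions in [14, 12, 3, 8, 8, 5]:

(0, 1): arr[0]=14 > arr[1]=12
(0, 2): arr[0]=14 > arr[2]=3
(0, 3): arr[0]=14 > arr[3]=8
(0, 4): arr[0]=14 > arr[4]=8
(0, 5): arr[0]=14 > arr[5]=5
(1, 2): arr[1]=12 > arr[2]=3
(1, 3): arr[1]=12 > arr[3]=8
(1, 4): arr[1]=12 > arr[4]=8
(1, 5): arr[1]=12 > arr[5]=5
(3, 5): arr[3]=8 > arr[5]=5
(4, 5): arr[4]=8 > arr[5]=5

Total inversions: 11

The array has 11 inversion(s): (0,1), (0,2), (0,3), (0,4), (0,5), (1,2), (1,3), (1,4), (1,5), (3,5), (4,5). Each pair (i,j) satisfies i < j and arr[i] > arr[j].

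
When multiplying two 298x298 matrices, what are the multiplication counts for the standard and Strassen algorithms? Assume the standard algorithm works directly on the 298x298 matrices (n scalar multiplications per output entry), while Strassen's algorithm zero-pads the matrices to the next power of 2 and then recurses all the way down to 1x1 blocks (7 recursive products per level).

Matrix multiplication for 298x298 matrices:

Strassen's algorithm requires power-of-2 dimensions. Pad 298x298 to 512x512 (next power of 2).

Standard algorithm: 298^3 = 26463592 multiplications
Strassen's algorithm: 7^(log2(512)) = 7^9 = 40353607 multiplications
Difference: 26463592 - 40353607 = -13890015 (Strassen uses MORE here due to padding overhead — for small or just-over-power-of-2 n, padding can outweigh the per-level savings)

Standard: 26463592 multiplications (298^3). Strassen: 40353607 multiplications (7^9, after padding to 512x512). Strassen reduces 8 recursive multiplications to 7 at each level.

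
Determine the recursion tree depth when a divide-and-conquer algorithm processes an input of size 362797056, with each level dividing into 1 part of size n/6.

For divide and conquer with division factor 6:

Problem sizes at each level:
Level 0: 362797056
Level 1: 60466176
Level 2: 10077696
Level 3: 1679616
Level 4: 279936
Level 5: 46656
Level 6: 7776
Level 7: 1296
Level 8: 216
Level 9: 36
Level 10: 6
Level 11: 1

The root is level 0 and the size-1 base case is level 11 (the tree spans levels 0 through 11, i.e. 12 levels counting the root), so the depth is the number of divisions: log_6(362797056) = 11

The recursion tree depth is log_6(362797056) = 11. At each level, the problem size is divided by 6, so it takes 11 divisions to reduce to a base case of size 1. The algorithm makes 1 recursive call at each level.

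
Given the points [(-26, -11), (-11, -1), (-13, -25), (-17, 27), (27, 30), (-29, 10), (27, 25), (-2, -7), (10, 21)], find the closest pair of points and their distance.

Computing all pairwise distances among 9 points:

d((-26, -11), (-11, -1)) = 18.0278
d((-26, -11), (-13, -25)) = 19.105
d((-26, -11), (-17, 27)) = 39.0512
d((-26, -11), (27, 30)) = 67.0075
d((-26, -11), (-29, 10)) = 21.2132
d((-26, -11), (27, 25)) = 64.0703
d((-26, -11), (-2, -7)) = 24.3311
d((-26, -11), (10, 21)) = 48.1664
d((-11, -1), (-13, -25)) = 24.0832
d((-11, -1), (-17, 27)) = 28.6356
d((-11, -1), (27, 30)) = 49.0408
d((-11, -1), (-29, 10)) = 21.095
d((-11, -1), (27, 25)) = 46.0435
d((-11, -1), (-2, -7)) = 10.8167
d((-11, -1), (10, 21)) = 30.4138
d((-13, -25), (-17, 27)) = 52.1536
d((-13, -25), (27, 30)) = 68.0074
d((-13, -25), (-29, 10)) = 38.4838
d((-13, -25), (27, 25)) = 64.0312
d((-13, -25), (-2, -7)) = 21.095
d((-13, -25), (10, 21)) = 51.4296
d((-17, 27), (27, 30)) = 44.1022
d((-17, 27), (-29, 10)) = 20.8087
d((-17, 27), (27, 25)) = 44.0454
d((-17, 27), (-2, -7)) = 37.1618
d((-17, 27), (10, 21)) = 27.6586
d((27, 30), (-29, 10)) = 59.4643
d((27, 30), (27, 25)) = 5.0 <-- minimum
d((27, 30), (-2, -7)) = 47.0106
d((27, 30), (10, 21)) = 19.2354
d((-29, 10), (27, 25)) = 57.9741
d((-29, 10), (-2, -7)) = 31.9061
d((-29, 10), (10, 21)) = 40.5216
d((27, 25), (-2, -7)) = 43.1856
d((27, 25), (10, 21)) = 17.4642
d((-2, -7), (10, 21)) = 30.4631

Closest pair: (27, 30) and (27, 25) with distance 5.0

The closest pair is (27, 30) and (27, 25) with Euclidean distance 5.0. For 9 points, brute-force pairwise comparison is shown above. For large n, the divide-and-conquer algorithm (sort by x, recurse on halves, check the dividing strip) achieves O(n log n).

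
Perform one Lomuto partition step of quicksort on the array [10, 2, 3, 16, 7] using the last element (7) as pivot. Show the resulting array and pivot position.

Lomuto partition with pivot = 7:

Initial array: [10, 2, 3, 16, 7]

arr[0]=10 > 7: no swap
arr[1]=2 <= 7: swap with position 0, array becomes [2, 10, 3, 16, 7]
arr[2]=3 <= 7: swap with position 1, array becomes [2, 3, 10, 16, 7]
arr[3]=16 > 7: no swap

Place pivot at position 2: [2, 3, 7, 16, 10]
Pivot position: 2

After partitioning with pivot 7, the array becomes [2, 3, 7, 16, 10]. The pivot is placed at index 2. All elements to the left of the pivot are <= 7, and all elements to the right are > 7.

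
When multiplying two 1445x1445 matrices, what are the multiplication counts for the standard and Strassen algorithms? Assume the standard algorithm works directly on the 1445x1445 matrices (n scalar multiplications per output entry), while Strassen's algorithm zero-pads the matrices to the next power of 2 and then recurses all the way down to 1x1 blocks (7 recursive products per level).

Matrix multiplication for 1445x1445 matrices:

Strassen's algorithm requires power-of-2 dimensions. Pad 1445x1445 to 2048x2048 (next power of 2).

Standard algorithm: 1445^3 = 3017196125 multiplications
Strassen's algorithm: 7^(log2(2048)) = 7^11 = 1977326743 multiplications
Savings: 3017196125 - 1977326743 = 1039869382 multiplications

Standard: 3017196125 multiplications (1445^3). Strassen: 1977326743 multiplications (7^11, after padding to 2048x2048). Strassen reduces 8 recursive multiplications to 7 at each level.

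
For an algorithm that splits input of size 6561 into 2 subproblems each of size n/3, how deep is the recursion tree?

For divide and conquer with division factor 3:

Problem sizes at each level:
Level 0: 6561
Level 1: 2187
Level 2: 729
Level 3: 243
Level 4: 81
Level 5: 27
Level 6: 9
Level 7: 3
Level 8: 1

The root is level 0 and the size-1 base case is level 8 (the tree spans levels 0 through 8, i.e. 9 levels counting the root), so the depth is the number of divisions: log_3(6561) = 8

The recursion tree depth is log_3(6561) = 8. At each level, the problem size is divided by 3, so it takes 8 divisions to reduce to a base case of size 1. The algorithm makes 2 recursive calls at each level.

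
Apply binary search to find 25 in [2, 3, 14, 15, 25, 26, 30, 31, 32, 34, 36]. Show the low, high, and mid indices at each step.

Binary search for 25 in [2, 3, 14, 15, 25, 26, 30, 31, 32, 34, 36]:

lo=0, hi=10, mid=5, arr[mid]=26 -> 26 > 25, search left half
lo=0, hi=4, mid=2, arr[mid]=14 -> 14 < 25, search right half
lo=3, hi=4, mid=3, arr[mid]=15 -> 15 < 25, search right half
lo=4, hi=4, mid=4, arr[mid]=25 -> Found target at index 4!

Binary search finds 25 at index 4 after 4 comparisons. The search repeatedly halves the search space by comparing with the middle element.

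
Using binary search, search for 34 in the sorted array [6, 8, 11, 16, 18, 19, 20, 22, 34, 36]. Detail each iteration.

Binary search for 34 in [6, 8, 11, 16, 18, 19, 20, 22, 34, 36]:

lo=0, hi=9, mid=4, arr[mid]=18 -> 18 < 34, search right half
lo=5, hi=9, mid=7, arr[mid]=22 -> 22 < 34, search right half
lo=8, hi=9, mid=8, arr[mid]=34 -> Found target at index 8!

Binary search finds 34 at index 8 after 3 comparisons. The search repeatedly halves the search space by comparing with the middle element.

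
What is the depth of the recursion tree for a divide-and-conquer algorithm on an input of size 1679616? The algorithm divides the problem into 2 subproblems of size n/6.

For divide and conquer with division factor 6:

Problem sizes at each level:
Level 0: 1679616
Level 1: 279936
Level 2: 46656
Level 3: 7776
Level 4: 1296
Level 5: 216
Level 6: 36
Level 7: 6
Level 8: 1

The root is level 0 and the size-1 base case is level 8 (the tree spans levels 0 through 8, i.e. 9 levels counting the root), so the depth is the number of divisions: log_6(1679616) = 8

The recursion tree depth is log_6(1679616) = 8. At each level, the problem size is divided by 6, so it takes 8 divisions to reduce to a base case of size 1. The algorithm makes 2 recursive calls at each level.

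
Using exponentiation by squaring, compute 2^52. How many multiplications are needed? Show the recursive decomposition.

Computing 2^52 by squaring (build up from 2^1; each line after the first costs one multiplication):

2^1 = 2
2^2 = (2^1)^2 = 2^2 = 4
2^3 = 2 * 2^2 = 2 * 4 = 8
2^6 = (2^3)^2 = 8^2 = 64
2^12 = (2^6)^2 = 64^2 = 4096
2^13 = 2 * 2^12 = 2 * 4096 = 8192
2^26 = (2^13)^2 = 8192^2 = 67108864
2^52 = (2^26)^2 = 67108864^2 = 4503599627370496

Result: 4503599627370496
Multiplications needed: 7 (7 lines after 2^1)

2^52 = 4503599627370496. Using exponentiation by squaring, this requires 7 multiplications. The key idea: if the exponent is even, square the half-power; if odd, multiply by the base once.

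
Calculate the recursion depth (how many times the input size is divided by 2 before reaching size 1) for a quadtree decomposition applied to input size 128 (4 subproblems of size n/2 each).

For divide and conquer with division factor 2:

Problem sizes at each level:
Level 0: 128
Level 1: 64
Level 2: 32
Level 3: 16
Level 4: 8
Level 5: 4
Level 6: 2
Level 7: 1

The root is level 0 and the size-1 base case is level 7 (the tree spans levels 0 through 7, i.e. 8 levels counting the root), so the depth is the number of divisions: log_2(128) = 7

The recursion tree depth is log_2(128) = 7. At each level, the problem size is divided by 2, so it takes 7 divisions to reduce to a base case of size 1. The algorithm makes 4 recursive calls at each level.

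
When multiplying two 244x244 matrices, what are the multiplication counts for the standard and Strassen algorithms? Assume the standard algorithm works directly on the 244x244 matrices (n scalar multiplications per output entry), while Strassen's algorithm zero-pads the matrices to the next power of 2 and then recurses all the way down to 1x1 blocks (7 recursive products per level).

Matrix multiplication for 244x244 matrices:

Strassen's algorithm requires power-of-2 dimensions. Pad 244x244 to 256x256 (next power of 2).

Standard algorithm: 244^3 = 14526784 multiplications
Strassen's algorithm: 7^(log2(256)) = 7^8 = 5764801 multiplications
Savings: 14526784 - 5764801 = 8761983 multiplications

Standard: 14526784 multiplications (244^3). Strassen: 5764801 multiplications (7^8, after padding to 256x256). Strassen reduces 8 recursive multiplications to 7 at each level.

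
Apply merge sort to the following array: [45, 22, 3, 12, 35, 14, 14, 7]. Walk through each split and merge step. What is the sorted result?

Merge sort trace:

Split: [45, 22, 3, 12, 35, 14, 14, 7] -> [45, 22, 3, 12] and [35, 14, 14, 7]
  Split: [45, 22, 3, 12] -> [45, 22] and [3, 12]
    Split: [45, 22] -> [45] and [22]
    Merge: [45] + [22] -> [22, 45]
    Split: [3, 12] -> [3] and [12]
    Merge: [3] + [12] -> [3, 12]
  Merge: [22, 45] + [3, 12] -> [3, 12, 22, 45]
  Split: [35, 14, 14, 7] -> [35, 14] and [14, 7]
    Split: [35, 14] -> [35] and [14]
    Merge: [35] + [14] -> [14, 35]
    Split: [14, 7] -> [14] and [7]
    Merge: [14] + [7] -> [7, 14]
  Merge: [14, 35] + [7, 14] -> [7, 14, 14, 35]
Merge: [3, 12, 22, 45] + [7, 14, 14, 35] -> [3, 7, 12, 14, 14, 22, 35, 45]

Final sorted array: [3, 7, 12, 14, 14, 22, 35, 45]

The merge sort proceeds by recursively splitting the array and merging sorted halves.
After all merges, the sorted array is [3, 7, 12, 14, 14, 22, 35, 45].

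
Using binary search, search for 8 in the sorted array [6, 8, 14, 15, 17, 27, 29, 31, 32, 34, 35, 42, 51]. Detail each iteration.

Binary search for 8 in [6, 8, 14, 15, 17, 27, 29, 31, 32, 34, 35, 42, 51]:

lo=0, hi=12, mid=6, arr[mid]=29 -> 29 > 8, search left half
lo=0, hi=5, mid=2, arr[mid]=14 -> 14 > 8, search left half
lo=0, hi=1, mid=0, arr[mid]=6 -> 6 < 8, search right half
lo=1, hi=1, mid=1, arr[mid]=8 -> Found target at index 1!

Binary search finds 8 at index 1 after 4 comparisons. The search repeatedly halves the search space by comparing with the middle element.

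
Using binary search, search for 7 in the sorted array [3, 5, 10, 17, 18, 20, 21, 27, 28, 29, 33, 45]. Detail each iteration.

Binary search for 7 in [3, 5, 10, 17, 18, 20, 21, 27, 28, 29, 33, 45]:

lo=0, hi=11, mid=5, arr[mid]=20 -> 20 > 7, search left half
lo=0, hi=4, mid=2, arr[mid]=10 -> 10 > 7, search left half
lo=0, hi=1, mid=0, arr[mid]=3 -> 3 < 7, search right half
lo=1, hi=1, mid=1, arr[mid]=5 -> 5 < 7, search right half
lo=2 > hi=1, target 7 not found

Binary search determines that 7 is not in the array after 4 comparisons. The search space was exhausted without finding the target.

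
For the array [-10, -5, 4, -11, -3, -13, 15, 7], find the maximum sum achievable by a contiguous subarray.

Using Kadane's algorithm on [-10, -5, 4, -11, -3, -13, 15, 7]:

Scanning through the array:
Position 1 (value -5): max_ending_here = -5, max_so_far = -5
Position 2 (value 4): max_ending_here = 4, max_so_far = 4
Position 3 (value -11): max_ending_here = -7, max_so_far = 4
Position 4 (value -3): max_ending_here = -3, max_so_far = 4
Position 5 (value -13): max_ending_here = -13, max_so_far = 4
Position 6 (value 15): max_ending_here = 15, max_so_far = 15
Position 7 (value 7): max_ending_here = 22, max_so_far = 22

Maximum subarray: [15, 7]
Maximum sum: 22

The maximum subarray is [15, 7] with sum 22. This subarray runs from index 6 to index 7.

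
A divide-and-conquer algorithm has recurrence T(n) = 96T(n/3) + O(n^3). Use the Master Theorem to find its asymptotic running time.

Master Theorem for T(n) = 96T(n/3) + O(n^3):

a = 96, b = 3, c = 3
log_b(a) = log_3(96) = 4.1546

Case 1: c = 3 < log_3(96) = 4.1546
T(n) = O(n^(log_3 96))

For T(n) = 96T(n/3) + O(n^3): log_3(96) = 4.1546. This is Case 1 of the Master Theorem (c < log_b(a), work dominated by leaves), giving O(n^(log_3 96)).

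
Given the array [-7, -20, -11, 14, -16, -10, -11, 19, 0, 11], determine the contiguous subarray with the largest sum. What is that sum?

Using Kadane's algorithm on [-7, -20, -11, 14, -16, -10, -11, 19, 0, 11]:

Scanning through the array:
Position 1 (value -20): max_ending_here = -20, max_so_far = -7
Position 2 (value -11): max_ending_here = -11, max_so_far = -7
Position 3 (value 14): max_ending_here = 14, max_so_far = 14
Position 4 (value -16): max_ending_here = -2, max_so_far = 14
Position 5 (value -10): max_ending_here = -10, max_so_far = 14
Position 6 (value -11): max_ending_here = -11, max_so_far = 14
Position 7 (value 19): max_ending_here = 19, max_so_far = 19
Position 8 (value 0): max_ending_here = 19, max_so_far = 19
Position 9 (value 11): max_ending_here = 30, max_so_far = 30

Maximum subarray: [19, 0, 11]
Maximum sum: 30

The maximum subarray is [19, 0, 11] with sum 30. This subarray runs from index 7 to index 9.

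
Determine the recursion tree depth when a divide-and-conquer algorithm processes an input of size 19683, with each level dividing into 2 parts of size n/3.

For divide and conquer with division factor 3:

Problem sizes at each level:
Level 0: 19683
Level 1: 6561
Level 2: 2187
Level 3: 729
Level 4: 243
Level 5: 81
Level 6: 27
Level 7: 9
Level 8: 3
Level 9: 1

The root is level 0 and the size-1 base case is level 9 (the tree spans levels 0 through 9, i.e. 10 levels counting the root), so the depth is the number of divisions: log_3(19683) = 9

The recursion tree depth is log_3(19683) = 9. At each level, the problem size is divided by 3, so it takes 9 divisions to reduce to a base case of size 1. The algorithm makes 2 recursive calls at each level.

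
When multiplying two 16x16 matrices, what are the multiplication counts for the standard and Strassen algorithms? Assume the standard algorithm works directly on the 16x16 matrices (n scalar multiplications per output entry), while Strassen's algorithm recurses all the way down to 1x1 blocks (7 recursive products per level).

Matrix multiplication for 16x16 matrices:

Standard algorithm: 16^3 = 4096 multiplications
Strassen's algorithm: 7^(log2(16)) = 7^4 = 2401 multiplications
Savings: 4096 - 2401 = 1695 multiplications

Standard: 4096 multiplications (16^3). Strassen: 2401 multiplications (7^4). Strassen reduces 8 recursive multiplications to 7 at each level.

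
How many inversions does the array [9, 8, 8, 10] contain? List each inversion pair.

Finding inversions in [9, 8, 8, 10]:

(0, 1): arr[0]=9 > arr[1]=8
(0, 2): arr[0]=9 > arr[2]=8

Total inversions: 2

The array has 2 inversion(s): (0,1), (0,2). Each pair (i,j) satisfies i < j and arr[i] > arr[j].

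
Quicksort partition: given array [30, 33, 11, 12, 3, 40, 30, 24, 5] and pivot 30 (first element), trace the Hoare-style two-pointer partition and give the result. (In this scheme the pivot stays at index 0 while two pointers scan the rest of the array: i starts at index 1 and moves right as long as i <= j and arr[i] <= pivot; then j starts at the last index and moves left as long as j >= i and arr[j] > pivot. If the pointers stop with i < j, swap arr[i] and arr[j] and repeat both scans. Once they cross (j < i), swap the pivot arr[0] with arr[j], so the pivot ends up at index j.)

Hoare-style two-pointer partition with pivot = 30:

Initial array: [30, 33, 11, 12, 3, 40, 30, 24, 5]

Pointers start at i = 1, j = 8.
i stops at index 1 (arr[1]=33 > 30), j stops at index 8 (arr[8]=5 <= 30): swap arr[1] and arr[8], array becomes [30, 5, 11, 12, 3, 40, 30, 24, 33]
i stops at index 5 (arr[5]=40 > 30), j stops at index 7 (arr[7]=24 <= 30): swap arr[5] and arr[7], array becomes [30, 5, 11, 12, 3, 24, 30, 40, 33]
i ends at 7, j ends at 6: the pointers have crossed (j < i), so scanning stops.

Swap pivot arr[0] with arr[6] to place pivot at position 6: [30, 5, 11, 12, 3, 24, 30, 40, 33]
Pivot position: 6

After partitioning with pivot 30, the array becomes [30, 5, 11, 12, 3, 24, 30, 40, 33]. The pivot is placed at index 6. All elements to the left of the pivot are <= 30, and all elements to the right are > 30.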